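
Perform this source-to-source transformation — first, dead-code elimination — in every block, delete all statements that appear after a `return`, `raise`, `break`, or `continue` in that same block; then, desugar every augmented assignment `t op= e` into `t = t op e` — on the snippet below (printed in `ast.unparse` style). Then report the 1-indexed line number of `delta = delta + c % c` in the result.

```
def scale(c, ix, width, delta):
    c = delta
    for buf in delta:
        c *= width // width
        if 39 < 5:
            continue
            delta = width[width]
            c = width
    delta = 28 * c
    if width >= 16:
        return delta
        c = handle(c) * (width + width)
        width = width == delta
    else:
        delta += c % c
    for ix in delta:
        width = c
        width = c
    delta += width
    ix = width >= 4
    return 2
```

Transformed code:
def scale(c, ix, width, delta):
    c = delta
    for buf in delta:
        c = c * (width // width)
        if 39 < 5:
            continue
    delta = 28 * c
    if width >= 16:
        return delta
    else:
        delta = delta + c % c
    for ix in delta:
        width = c
        width = c
    delta = delta + width
    ix = width >= 4
    return 2

11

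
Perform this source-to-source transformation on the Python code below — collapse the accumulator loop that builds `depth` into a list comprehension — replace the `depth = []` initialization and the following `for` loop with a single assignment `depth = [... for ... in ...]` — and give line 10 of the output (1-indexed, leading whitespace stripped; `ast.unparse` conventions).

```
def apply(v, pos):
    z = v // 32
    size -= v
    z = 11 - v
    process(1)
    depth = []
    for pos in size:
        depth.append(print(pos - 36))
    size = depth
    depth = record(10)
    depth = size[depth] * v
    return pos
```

Transformed code:
def apply(v, pos):
    z = v // 32
    size -= v
    z = 11 - v
    process(1)
    depth = [print(pos - 36) for pos in size]
    size = depth
    depth = record(10)
    depth = size[depth] * v
    return pos

return pos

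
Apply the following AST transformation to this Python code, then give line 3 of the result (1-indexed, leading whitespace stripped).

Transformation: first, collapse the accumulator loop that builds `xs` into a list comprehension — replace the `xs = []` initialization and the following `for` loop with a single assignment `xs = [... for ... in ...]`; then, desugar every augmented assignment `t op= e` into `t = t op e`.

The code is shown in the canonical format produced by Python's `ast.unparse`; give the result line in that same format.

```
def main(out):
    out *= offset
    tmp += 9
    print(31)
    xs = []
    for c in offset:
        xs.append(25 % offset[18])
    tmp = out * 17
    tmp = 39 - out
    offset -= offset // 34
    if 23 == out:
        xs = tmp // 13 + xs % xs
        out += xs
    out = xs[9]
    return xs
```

Transformed code:
def main(out):
    out = out * offset
    tmp = tmp + 9
    print(31)
    xs = [25 % offset[18] for c in offset]
    tmp = out * 17
    tmp = 39 - out
    offset = offset - offset // 34
    if 23 == out:
        xs = tmp // 13 + xs % xs
        out = out + xs
    out = xs[9]
    return xs

tmp = tmp + 9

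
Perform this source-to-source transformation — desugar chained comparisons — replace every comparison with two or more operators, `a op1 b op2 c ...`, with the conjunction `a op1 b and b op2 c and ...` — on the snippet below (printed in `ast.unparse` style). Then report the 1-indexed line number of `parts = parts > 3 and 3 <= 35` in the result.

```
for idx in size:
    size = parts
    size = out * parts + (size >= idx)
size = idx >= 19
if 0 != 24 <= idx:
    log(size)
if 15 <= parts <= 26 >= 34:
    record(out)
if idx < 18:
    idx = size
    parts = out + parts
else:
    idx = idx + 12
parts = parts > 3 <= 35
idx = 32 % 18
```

14

Transformed code:
for idx in size:
    size = parts
    size = out * parts + (size >= idx)
size = idx >= 19
if 0 != 24 and 24 <= idx:
    log(size)
if 15 <= parts and parts <= 26 and (26 >= 34):
    record(out)
if idx < 18:
    idx = size
    parts = out + parts
else:
    idx = idx + 12
parts = parts > 3 and 3 <= 35
idx = 32 % 18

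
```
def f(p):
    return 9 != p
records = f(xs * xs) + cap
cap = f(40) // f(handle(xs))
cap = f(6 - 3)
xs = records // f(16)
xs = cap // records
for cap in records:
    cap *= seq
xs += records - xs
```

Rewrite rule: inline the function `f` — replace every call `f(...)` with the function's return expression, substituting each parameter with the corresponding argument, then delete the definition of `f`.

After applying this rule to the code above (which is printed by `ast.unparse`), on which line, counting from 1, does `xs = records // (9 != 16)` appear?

Transformed code:
records = (9 != xs * xs) + cap
cap = (9 != 40) // (9 != handle(xs))
cap = 9 != 6 - 3
xs = records // (9 != 16)
xs = cap // records
for cap in records:
    cap *= seq
xs += records - xs

4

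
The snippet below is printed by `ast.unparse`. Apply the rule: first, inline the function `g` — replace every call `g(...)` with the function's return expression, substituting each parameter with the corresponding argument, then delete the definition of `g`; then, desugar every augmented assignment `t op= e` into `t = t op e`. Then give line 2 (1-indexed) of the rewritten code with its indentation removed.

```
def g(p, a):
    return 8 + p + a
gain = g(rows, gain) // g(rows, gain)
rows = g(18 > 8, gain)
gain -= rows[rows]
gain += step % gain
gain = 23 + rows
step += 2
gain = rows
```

Transformed code:
gain = (8 + rows + gain) // (8 + rows + gain)
rows = 8 + (18 > 8) + gain
gain = gain - rows[rows]
gain = gain + step % gain
gain = 23 + rows
step = step + 2
gain = rows

rows = 8 + (18 > 8) + gain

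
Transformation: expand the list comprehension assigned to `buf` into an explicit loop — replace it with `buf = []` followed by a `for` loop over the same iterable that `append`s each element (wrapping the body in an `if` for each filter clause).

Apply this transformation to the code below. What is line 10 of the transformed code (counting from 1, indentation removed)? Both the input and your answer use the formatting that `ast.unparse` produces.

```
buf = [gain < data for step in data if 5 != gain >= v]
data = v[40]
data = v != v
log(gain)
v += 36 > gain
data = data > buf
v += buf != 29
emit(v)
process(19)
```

Transformed code:
buf = []
for step in data:
    if 5 != gain >= v:
        buf.append(gain < data)
data = v[40]
data = v != v
log(gain)
v += 36 > gain
data = data > buf
v += buf != 29
emit(v)
process(19)

v += buf != 29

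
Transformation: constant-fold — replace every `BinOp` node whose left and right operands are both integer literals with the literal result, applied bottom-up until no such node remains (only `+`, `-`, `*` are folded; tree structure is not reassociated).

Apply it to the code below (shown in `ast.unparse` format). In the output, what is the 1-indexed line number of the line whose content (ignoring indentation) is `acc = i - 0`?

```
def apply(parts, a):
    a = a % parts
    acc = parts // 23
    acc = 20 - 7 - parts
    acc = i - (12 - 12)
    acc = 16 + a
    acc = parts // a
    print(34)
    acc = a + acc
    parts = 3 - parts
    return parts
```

Transformed code:
def apply(parts, a):
    a = a % parts
    acc = parts // 23
    acc = 13 - parts
    acc = i - 0
    acc = 16 + a
    acc = parts // a
    print(34)
    acc = a + acc
    parts = 3 - parts
    return parts

5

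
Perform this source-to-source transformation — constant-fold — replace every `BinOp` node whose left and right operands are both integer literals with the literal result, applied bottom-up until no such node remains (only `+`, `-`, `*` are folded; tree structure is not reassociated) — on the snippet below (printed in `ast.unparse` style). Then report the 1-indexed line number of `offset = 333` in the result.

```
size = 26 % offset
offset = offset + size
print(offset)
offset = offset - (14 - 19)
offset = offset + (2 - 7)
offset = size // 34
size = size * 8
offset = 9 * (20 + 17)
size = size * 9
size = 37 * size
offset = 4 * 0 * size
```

Transformed code:
size = 26 % offset
offset = offset + size
print(offset)
offset = offset - -5
offset = offset + -5
offset = size // 34
size = size * 8
offset = 333
size = size * 9
size = 37 * size
offset = 0 * size

8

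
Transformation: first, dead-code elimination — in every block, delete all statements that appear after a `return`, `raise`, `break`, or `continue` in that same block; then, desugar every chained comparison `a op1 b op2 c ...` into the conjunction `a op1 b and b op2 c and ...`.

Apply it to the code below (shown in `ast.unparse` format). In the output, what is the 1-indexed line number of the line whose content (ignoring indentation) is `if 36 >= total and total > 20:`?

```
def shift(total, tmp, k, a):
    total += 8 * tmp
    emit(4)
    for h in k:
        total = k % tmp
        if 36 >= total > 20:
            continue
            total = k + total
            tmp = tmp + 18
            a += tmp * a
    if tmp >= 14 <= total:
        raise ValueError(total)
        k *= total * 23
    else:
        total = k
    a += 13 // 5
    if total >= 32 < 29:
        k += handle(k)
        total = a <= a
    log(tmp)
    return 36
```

Transformed code:
def shift(total, tmp, k, a):
    total += 8 * tmp
    emit(4)
    for h in k:
        total = k % tmp
        if 36 >= total and total > 20:
            continue
    if tmp >= 14 and 14 <= total:
        raise ValueError(total)
    else:
        total = k
    a += 13 // 5
    if total >= 32 and 32 < 29:
        k += handle(k)
        total = a <= a
    log(tmp)
    return 36

6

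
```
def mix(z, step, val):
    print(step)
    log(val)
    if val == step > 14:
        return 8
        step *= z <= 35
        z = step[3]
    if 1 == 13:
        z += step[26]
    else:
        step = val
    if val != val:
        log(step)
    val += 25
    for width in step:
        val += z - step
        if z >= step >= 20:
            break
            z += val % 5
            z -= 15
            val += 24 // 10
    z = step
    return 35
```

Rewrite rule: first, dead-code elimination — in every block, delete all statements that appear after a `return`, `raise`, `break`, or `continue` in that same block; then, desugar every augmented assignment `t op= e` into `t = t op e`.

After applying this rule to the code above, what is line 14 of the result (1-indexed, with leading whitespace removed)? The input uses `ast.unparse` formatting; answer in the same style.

val = val + (z - step)

Transformed code:
def mix(z, step, val):
    print(step)
    log(val)
    if val == step > 14:
        return 8
    if 1 == 13:
        z = z + step[26]
    else:
        step = val
    if val != val:
        log(step)
    val = val + 25
    for width in step:
        val = val + (z - step)
        if z >= step >= 20:
            break
    z = step
    return 35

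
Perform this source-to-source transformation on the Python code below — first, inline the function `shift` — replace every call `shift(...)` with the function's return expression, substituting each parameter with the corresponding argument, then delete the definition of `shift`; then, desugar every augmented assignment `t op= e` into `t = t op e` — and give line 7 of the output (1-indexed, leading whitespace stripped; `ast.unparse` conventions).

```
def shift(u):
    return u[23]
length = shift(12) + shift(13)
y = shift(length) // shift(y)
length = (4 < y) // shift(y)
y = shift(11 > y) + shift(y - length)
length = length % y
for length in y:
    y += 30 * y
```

Transformed code:
length = 12[23] + 13[23]
y = length[23] // y[23]
length = (4 < y) // y[23]
y = (11 > y)[23] + (y - length)[23]
length = length % y
for length in y:
    y = y + 30 * y

y = y + 30 * y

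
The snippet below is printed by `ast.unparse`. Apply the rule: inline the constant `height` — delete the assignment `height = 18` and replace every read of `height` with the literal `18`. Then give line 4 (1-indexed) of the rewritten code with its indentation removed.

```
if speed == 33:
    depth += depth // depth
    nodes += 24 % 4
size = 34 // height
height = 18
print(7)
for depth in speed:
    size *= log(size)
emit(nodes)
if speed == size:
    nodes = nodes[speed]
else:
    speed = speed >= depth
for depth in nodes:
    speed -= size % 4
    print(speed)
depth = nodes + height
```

Transformed code:
if speed == 33:
    depth += depth // depth
    nodes += 24 % 4
size = 34 // 18
print(7)
for depth in speed:
    size *= log(size)
emit(nodes)
if speed == size:
    nodes = nodes[speed]
else:
    speed = speed >= depth
for depth in nodes:
    speed -= size % 4
    print(speed)
depth = nodes + 18

size = 34 // 18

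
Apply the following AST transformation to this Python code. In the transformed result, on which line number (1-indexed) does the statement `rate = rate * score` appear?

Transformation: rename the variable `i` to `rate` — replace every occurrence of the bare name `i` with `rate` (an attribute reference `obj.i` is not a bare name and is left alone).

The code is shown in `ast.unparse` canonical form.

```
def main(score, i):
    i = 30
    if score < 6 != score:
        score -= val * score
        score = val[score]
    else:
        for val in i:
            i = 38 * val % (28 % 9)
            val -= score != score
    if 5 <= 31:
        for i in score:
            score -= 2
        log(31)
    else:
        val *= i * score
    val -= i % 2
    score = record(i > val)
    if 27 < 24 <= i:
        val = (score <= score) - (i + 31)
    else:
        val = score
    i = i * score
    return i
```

Transformed code:
def main(score, rate):
    rate = 30
    if score < 6 != score:
        score -= val * score
        score = val[score]
    else:
        for val in rate:
            rate = 38 * val % (28 % 9)
            val -= score != score
    if 5 <= 31:
        for rate in score:
            score -= 2
        log(31)
    else:
        val *= rate * score
    val -= rate % 2
    score = record(rate > val)
    if 27 < 24 <= rate:
        val = (score <= score) - (rate + 31)
    else:
        val = score
    rate = rate * score
    return rate

22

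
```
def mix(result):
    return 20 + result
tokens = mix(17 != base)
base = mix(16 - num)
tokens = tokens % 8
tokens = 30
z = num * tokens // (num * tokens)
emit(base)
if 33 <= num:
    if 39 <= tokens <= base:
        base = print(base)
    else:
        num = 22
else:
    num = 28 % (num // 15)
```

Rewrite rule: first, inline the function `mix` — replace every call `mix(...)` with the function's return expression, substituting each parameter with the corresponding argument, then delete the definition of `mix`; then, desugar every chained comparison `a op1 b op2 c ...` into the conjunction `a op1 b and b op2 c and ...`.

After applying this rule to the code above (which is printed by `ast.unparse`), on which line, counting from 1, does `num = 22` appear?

11

Transformed code:
tokens = 20 + (17 != base)
base = 20 + (16 - num)
tokens = tokens % 8
tokens = 30
z = num * tokens // (num * tokens)
emit(base)
if 33 <= num:
    if 39 <= tokens and tokens <= base:
        base = print(base)
    else:
        num = 22
else:
    num = 28 % (num // 15)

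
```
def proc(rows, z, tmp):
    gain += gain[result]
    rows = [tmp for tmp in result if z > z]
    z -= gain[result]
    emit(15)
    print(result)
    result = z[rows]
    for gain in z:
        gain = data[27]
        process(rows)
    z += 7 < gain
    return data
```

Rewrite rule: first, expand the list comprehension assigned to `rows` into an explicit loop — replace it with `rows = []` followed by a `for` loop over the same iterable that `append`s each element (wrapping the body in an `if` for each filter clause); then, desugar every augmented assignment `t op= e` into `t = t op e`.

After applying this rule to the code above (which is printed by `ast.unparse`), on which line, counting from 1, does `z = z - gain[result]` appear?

7

Transformed code:
def proc(rows, z, tmp):
    gain = gain + gain[result]
    rows = []
    for tmp in result:
        if z > z:
            rows.append(tmp)
    z = z - gain[result]
    emit(15)
    print(result)
    result = z[rows]
    for gain in z:
        gain = data[27]
        process(rows)
    z = z + (7 < gain)
    return data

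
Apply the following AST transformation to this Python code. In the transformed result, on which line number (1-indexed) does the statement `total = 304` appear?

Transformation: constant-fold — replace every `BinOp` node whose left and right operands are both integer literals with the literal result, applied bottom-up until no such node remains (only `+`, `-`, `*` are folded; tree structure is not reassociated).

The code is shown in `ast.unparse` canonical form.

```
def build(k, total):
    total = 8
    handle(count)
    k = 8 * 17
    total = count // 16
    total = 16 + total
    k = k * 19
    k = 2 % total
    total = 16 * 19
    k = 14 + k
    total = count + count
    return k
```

9

Transformed code:
def build(k, total):
    total = 8
    handle(count)
    k = 136
    total = count // 16
    total = 16 + total
    k = k * 19
    k = 2 % total
    total = 304
    k = 14 + k
    total = count + count
    return k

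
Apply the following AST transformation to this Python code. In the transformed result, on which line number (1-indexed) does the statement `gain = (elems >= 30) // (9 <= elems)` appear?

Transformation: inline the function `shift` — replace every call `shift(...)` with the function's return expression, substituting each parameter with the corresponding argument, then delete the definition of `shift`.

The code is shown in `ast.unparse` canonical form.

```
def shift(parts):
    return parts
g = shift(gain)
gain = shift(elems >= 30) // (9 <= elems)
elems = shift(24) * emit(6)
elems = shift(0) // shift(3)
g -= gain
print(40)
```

2

Transformed code:
g = gain
gain = (elems >= 30) // (9 <= elems)
elems = 24 * emit(6)
elems = 0 // 3
g -= gain
print(40)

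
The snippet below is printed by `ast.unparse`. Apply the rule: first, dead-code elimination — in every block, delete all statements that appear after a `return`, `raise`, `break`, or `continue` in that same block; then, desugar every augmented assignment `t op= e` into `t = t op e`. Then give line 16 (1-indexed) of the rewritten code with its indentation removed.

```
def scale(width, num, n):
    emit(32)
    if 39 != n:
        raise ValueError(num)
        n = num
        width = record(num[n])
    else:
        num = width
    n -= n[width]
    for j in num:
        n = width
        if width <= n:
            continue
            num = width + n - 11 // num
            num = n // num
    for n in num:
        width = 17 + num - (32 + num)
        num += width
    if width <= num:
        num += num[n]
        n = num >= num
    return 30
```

num = num + num[n]

Transformed code:
def scale(width, num, n):
    emit(32)
    if 39 != n:
        raise ValueError(num)
    else:
        num = width
    n = n - n[width]
    for j in num:
        n = width
        if width <= n:
            continue
    for n in num:
        width = 17 + num - (32 + num)
        num = num + width
    if width <= num:
        num = num + num[n]
        n = num >= num
    return 30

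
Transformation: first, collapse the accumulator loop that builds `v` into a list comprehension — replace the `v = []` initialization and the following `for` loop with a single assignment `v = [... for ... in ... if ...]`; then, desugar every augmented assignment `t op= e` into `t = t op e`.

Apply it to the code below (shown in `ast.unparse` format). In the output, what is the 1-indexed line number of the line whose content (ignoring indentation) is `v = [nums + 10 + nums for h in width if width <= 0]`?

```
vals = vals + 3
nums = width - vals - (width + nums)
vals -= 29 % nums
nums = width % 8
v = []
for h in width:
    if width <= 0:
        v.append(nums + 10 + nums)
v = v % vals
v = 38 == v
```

Transformed code:
vals = vals + 3
nums = width - vals - (width + nums)
vals = vals - 29 % nums
nums = width % 8
v = [nums + 10 + nums for h in width if width <= 0]
v = v % vals
v = 38 == v

5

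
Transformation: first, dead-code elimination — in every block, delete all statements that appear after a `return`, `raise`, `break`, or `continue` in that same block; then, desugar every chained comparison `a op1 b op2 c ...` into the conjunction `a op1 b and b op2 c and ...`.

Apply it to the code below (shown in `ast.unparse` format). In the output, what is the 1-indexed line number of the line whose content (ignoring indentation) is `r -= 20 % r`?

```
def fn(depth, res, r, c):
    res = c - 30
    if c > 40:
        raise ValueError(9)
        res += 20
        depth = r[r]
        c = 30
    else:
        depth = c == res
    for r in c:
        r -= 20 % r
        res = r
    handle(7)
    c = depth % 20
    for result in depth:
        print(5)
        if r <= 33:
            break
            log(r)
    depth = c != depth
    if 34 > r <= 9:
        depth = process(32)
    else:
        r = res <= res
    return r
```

8

Transformed code:
def fn(depth, res, r, c):
    res = c - 30
    if c > 40:
        raise ValueError(9)
    else:
        depth = c == res
    for r in c:
        r -= 20 % r
        res = r
    handle(7)
    c = depth % 20
    for result in depth:
        print(5)
        if r <= 33:
            break
    depth = c != depth
    if 34 > r and r <= 9:
        depth = process(32)
    else:
        r = res <= res
    return r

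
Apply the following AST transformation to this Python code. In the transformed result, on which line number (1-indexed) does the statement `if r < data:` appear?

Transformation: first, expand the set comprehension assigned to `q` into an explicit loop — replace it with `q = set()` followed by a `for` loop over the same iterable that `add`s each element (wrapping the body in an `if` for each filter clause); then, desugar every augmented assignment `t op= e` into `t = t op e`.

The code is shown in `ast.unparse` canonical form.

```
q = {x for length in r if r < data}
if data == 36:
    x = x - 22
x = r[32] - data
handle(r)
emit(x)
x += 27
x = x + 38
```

3

Transformed code:
q = set()
for length in r:
    if r < data:
        q.add(x)
if data == 36:
    x = x - 22
x = r[32] - data
handle(r)
emit(x)
x = x + 27
x = x + 38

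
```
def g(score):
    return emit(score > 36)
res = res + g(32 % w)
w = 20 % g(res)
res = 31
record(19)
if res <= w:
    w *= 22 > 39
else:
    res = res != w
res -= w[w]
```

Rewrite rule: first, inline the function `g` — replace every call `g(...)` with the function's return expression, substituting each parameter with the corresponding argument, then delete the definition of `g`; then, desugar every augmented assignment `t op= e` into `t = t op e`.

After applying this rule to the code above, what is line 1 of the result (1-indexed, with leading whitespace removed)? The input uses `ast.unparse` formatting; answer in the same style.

Transformed code:
res = res + emit(32 % w > 36)
w = 20 % emit(res > 36)
res = 31
record(19)
if res <= w:
    w = w * (22 > 39)
else:
    res = res != w
res = res - w[w]

res = res + emit(32 % w > 36)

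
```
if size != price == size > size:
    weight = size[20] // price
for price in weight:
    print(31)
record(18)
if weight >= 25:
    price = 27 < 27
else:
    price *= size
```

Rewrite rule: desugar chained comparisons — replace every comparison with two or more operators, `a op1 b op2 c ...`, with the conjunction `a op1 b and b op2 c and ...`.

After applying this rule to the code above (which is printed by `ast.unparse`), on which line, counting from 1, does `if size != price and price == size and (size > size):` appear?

1

Transformed code:
if size != price and price == size and (size > size):
    weight = size[20] // price
for price in weight:
    print(31)
record(18)
if weight >= 25:
    price = 27 < 27
else:
    price *= size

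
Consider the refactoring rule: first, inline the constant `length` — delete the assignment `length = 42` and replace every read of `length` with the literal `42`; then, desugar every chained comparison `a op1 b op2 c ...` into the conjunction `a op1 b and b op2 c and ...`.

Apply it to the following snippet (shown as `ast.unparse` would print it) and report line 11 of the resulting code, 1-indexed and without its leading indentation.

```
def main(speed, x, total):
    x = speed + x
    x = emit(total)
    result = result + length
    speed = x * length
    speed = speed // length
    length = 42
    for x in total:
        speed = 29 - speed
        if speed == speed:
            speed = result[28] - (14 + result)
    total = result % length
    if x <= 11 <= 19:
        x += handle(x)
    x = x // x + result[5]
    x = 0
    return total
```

total = result % 42

Transformed code:
def main(speed, x, total):
    x = speed + x
    x = emit(total)
    result = result + 42
    speed = x * 42
    speed = speed // 42
    for x in total:
        speed = 29 - speed
        if speed == speed:
            speed = result[28] - (14 + result)
    total = result % 42
    if x <= 11 and 11 <= 19:
        x += handle(x)
    x = x // x + result[5]
    x = 0
    return total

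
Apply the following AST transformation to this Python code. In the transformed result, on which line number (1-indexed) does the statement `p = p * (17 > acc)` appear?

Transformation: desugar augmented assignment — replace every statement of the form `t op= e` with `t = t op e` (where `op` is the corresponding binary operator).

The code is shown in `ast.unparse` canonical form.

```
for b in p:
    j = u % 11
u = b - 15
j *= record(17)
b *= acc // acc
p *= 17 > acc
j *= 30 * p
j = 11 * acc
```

Transformed code:
for b in p:
    j = u % 11
u = b - 15
j = j * record(17)
b = b * (acc // acc)
p = p * (17 > acc)
j = j * (30 * p)
j = 11 * acc

6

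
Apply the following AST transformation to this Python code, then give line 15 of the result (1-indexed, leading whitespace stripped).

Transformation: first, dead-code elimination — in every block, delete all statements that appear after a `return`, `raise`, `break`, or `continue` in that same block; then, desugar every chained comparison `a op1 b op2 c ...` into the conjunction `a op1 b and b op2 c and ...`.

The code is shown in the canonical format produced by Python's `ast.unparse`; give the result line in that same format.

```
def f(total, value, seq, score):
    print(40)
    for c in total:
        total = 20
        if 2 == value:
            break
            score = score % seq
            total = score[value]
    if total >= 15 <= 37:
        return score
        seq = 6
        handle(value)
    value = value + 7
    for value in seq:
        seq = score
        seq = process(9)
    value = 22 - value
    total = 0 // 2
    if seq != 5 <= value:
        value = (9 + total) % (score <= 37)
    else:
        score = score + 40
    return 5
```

if seq != 5 and 5 <= value:

Transformed code:
def f(total, value, seq, score):
    print(40)
    for c in total:
        total = 20
        if 2 == value:
            break
    if total >= 15 and 15 <= 37:
        return score
    value = value + 7
    for value in seq:
        seq = score
        seq = process(9)
    value = 22 - value
    total = 0 // 2
    if seq != 5 and 5 <= value:
        value = (9 + total) % (score <= 37)
    else:
        score = score + 40
    return 5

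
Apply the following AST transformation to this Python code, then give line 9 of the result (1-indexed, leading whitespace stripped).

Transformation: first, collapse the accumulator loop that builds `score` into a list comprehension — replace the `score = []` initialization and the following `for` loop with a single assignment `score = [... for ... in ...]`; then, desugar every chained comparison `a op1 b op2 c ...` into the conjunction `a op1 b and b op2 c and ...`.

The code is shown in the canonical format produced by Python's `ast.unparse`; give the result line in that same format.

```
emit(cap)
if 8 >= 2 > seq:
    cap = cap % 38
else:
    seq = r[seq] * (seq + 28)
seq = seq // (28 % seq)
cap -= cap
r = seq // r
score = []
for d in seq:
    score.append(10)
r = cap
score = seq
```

score = [10 for d in seq]

Transformed code:
emit(cap)
if 8 >= 2 and 2 > seq:
    cap = cap % 38
else:
    seq = r[seq] * (seq + 28)
seq = seq // (28 % seq)
cap -= cap
r = seq // r
score = [10 for d in seq]
r = cap
score = seq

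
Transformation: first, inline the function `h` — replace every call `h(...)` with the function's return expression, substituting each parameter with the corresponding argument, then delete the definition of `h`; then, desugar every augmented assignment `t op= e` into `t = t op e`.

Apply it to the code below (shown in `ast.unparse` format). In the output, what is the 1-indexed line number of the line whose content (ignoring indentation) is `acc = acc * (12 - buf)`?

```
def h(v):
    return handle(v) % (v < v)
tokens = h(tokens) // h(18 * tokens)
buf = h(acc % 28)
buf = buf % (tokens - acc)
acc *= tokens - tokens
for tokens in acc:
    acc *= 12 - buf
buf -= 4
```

6

Transformed code:
tokens = handle(tokens) % (tokens < tokens) // (handle(18 * tokens) % (18 * tokens < 18 * tokens))
buf = handle(acc % 28) % (acc % 28 < acc % 28)
buf = buf % (tokens - acc)
acc = acc * (tokens - tokens)
for tokens in acc:
    acc = acc * (12 - buf)
buf = buf - 4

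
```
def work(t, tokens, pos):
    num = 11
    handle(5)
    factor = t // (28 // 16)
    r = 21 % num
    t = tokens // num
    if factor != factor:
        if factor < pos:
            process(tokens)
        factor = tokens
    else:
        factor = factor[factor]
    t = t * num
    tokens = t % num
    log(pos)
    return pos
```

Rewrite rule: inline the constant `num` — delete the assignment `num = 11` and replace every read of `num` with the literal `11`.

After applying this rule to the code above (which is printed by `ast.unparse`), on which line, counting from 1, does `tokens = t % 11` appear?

13

Transformed code:
def work(t, tokens, pos):
    handle(5)
    factor = t // (28 // 16)
    r = 21 % 11
    t = tokens // 11
    if factor != factor:
        if factor < pos:
            process(tokens)
        factor = tokens
    else:
        factor = factor[factor]
    t = t * 11
    tokens = t % 11
    log(pos)
    return pos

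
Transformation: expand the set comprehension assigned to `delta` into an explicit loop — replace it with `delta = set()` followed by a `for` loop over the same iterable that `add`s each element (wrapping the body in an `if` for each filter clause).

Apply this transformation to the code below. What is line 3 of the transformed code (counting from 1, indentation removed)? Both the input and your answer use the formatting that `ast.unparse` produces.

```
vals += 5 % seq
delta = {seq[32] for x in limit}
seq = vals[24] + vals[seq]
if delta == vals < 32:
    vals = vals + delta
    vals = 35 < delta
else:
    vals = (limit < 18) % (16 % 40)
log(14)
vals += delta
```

Transformed code:
vals += 5 % seq
delta = set()
for x in limit:
    delta.add(seq[32])
seq = vals[24] + vals[seq]
if delta == vals < 32:
    vals = vals + delta
    vals = 35 < delta
else:
    vals = (limit < 18) % (16 % 40)
log(14)
vals += delta

for x in limit:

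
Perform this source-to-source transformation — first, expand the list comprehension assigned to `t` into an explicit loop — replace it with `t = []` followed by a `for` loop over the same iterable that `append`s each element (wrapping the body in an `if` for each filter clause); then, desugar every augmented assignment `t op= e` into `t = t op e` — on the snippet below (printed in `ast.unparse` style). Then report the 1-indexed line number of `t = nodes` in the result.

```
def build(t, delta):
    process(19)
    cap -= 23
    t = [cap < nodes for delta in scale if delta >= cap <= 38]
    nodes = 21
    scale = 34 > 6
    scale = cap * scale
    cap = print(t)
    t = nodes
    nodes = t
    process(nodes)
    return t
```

12

Transformed code:
def build(t, delta):
    process(19)
    cap = cap - 23
    t = []
    for delta in scale:
        if delta >= cap <= 38:
            t.append(cap < nodes)
    nodes = 21
    scale = 34 > 6
    scale = cap * scale
    cap = print(t)
    t = nodes
    nodes = t
    process(nodes)
    return t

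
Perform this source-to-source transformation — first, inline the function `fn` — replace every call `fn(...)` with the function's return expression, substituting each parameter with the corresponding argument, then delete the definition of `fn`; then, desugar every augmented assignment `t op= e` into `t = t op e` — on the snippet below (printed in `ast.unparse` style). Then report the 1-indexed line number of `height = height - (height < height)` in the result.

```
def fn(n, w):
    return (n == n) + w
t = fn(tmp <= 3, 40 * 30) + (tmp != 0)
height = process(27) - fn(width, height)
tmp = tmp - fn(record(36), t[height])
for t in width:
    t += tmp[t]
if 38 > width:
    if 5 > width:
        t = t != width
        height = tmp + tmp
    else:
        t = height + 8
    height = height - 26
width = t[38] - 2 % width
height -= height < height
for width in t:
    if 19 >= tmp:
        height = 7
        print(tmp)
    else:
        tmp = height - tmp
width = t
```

14

Transformed code:
t = ((tmp <= 3) == (tmp <= 3)) + 40 * 30 + (tmp != 0)
height = process(27) - ((width == width) + height)
tmp = tmp - ((record(36) == record(36)) + t[height])
for t in width:
    t = t + tmp[t]
if 38 > width:
    if 5 > width:
        t = t != width
        height = tmp + tmp
    else:
        t = height + 8
    height = height - 26
width = t[38] - 2 % width
height = height - (height < height)
for width in t:
    if 19 >= tmp:
        height = 7
        print(tmp)
    else:
        tmp = height - tmp
width = t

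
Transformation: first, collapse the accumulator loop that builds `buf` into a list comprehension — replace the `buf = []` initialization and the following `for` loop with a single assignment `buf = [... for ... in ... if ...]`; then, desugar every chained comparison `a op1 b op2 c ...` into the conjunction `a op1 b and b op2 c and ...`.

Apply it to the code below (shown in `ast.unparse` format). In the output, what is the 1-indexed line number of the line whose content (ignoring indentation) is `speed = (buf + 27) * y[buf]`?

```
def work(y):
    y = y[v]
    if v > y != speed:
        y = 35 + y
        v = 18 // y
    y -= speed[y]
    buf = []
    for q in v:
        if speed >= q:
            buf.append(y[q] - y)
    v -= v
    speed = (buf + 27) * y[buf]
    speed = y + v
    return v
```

9

Transformed code:
def work(y):
    y = y[v]
    if v > y and y != speed:
        y = 35 + y
        v = 18 // y
    y -= speed[y]
    buf = [y[q] - y for q in v if speed >= q]
    v -= v
    speed = (buf + 27) * y[buf]
    speed = y + v
    return v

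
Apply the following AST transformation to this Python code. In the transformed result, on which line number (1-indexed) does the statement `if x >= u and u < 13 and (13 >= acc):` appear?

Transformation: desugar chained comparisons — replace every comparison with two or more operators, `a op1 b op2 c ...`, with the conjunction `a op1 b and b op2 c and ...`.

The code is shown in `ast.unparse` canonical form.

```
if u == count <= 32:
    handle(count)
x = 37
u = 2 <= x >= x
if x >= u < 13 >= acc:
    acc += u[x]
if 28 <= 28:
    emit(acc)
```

5

Transformed code:
if u == count and count <= 32:
    handle(count)
x = 37
u = 2 <= x and x >= x
if x >= u and u < 13 and (13 >= acc):
    acc += u[x]
if 28 <= 28:
    emit(acc)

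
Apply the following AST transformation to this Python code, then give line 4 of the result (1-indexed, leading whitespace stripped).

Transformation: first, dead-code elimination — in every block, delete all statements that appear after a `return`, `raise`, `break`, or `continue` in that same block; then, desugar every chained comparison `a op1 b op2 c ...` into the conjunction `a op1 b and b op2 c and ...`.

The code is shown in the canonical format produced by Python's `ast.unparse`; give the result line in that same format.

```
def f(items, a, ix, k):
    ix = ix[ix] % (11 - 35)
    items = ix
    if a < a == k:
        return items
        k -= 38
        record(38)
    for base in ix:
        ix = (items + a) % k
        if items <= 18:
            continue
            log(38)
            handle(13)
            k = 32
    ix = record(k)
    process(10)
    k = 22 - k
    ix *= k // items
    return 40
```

if a < a and a == k:

Transformed code:
def f(items, a, ix, k):
    ix = ix[ix] % (11 - 35)
    items = ix
    if a < a and a == k:
        return items
    for base in ix:
        ix = (items + a) % k
        if items <= 18:
            continue
    ix = record(k)
    process(10)
    k = 22 - k
    ix *= k // items
    return 40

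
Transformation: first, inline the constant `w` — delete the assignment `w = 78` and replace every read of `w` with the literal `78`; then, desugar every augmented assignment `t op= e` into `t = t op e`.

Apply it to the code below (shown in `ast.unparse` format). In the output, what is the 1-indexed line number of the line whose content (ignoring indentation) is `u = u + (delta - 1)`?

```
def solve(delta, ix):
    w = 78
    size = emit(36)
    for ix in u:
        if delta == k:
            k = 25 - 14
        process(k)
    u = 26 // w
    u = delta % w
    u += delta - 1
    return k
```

Transformed code:
def solve(delta, ix):
    size = emit(36)
    for ix in u:
        if delta == k:
            k = 25 - 14
        process(k)
    u = 26 // 78
    u = delta % 78
    u = u + (delta - 1)
    return k

9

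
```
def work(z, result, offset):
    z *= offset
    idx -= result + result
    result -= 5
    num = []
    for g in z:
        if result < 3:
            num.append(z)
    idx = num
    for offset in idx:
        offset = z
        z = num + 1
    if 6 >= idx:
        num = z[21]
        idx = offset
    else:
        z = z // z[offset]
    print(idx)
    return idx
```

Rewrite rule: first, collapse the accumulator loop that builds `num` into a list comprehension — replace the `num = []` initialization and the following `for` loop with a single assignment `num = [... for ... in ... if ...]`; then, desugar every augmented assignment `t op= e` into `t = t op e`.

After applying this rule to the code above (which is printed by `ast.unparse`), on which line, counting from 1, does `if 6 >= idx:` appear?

10

Transformed code:
def work(z, result, offset):
    z = z * offset
    idx = idx - (result + result)
    result = result - 5
    num = [z for g in z if result < 3]
    idx = num
    for offset in idx:
        offset = z
        z = num + 1
    if 6 >= idx:
        num = z[21]
        idx = offset
    else:
        z = z // z[offset]
    print(idx)
    return idx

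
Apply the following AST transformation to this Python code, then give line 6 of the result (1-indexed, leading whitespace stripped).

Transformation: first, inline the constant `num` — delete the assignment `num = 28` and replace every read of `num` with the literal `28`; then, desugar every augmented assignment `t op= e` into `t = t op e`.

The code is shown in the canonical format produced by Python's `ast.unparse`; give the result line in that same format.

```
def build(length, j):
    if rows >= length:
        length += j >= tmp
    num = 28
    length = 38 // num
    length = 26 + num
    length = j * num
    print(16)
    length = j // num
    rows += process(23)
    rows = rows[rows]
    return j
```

length = j * 28

Transformed code:
def build(length, j):
    if rows >= length:
        length = length + (j >= tmp)
    length = 38 // 28
    length = 26 + 28
    length = j * 28
    print(16)
    length = j // 28
    rows = rows + process(23)
    rows = rows[rows]
    return j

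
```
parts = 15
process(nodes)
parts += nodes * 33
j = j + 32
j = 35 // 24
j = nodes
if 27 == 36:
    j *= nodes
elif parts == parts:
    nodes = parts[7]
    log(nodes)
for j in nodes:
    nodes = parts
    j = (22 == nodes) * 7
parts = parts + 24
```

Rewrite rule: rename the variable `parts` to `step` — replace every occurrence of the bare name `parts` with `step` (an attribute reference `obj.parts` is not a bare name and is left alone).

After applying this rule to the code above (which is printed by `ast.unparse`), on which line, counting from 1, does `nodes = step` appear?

Transformed code:
step = 15
process(nodes)
step += nodes * 33
j = j + 32
j = 35 // 24
j = nodes
if 27 == 36:
    j *= nodes
elif step == step:
    nodes = step[7]
    log(nodes)
for j in nodes:
    nodes = step
    j = (22 == nodes) * 7
step = step + 24

13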